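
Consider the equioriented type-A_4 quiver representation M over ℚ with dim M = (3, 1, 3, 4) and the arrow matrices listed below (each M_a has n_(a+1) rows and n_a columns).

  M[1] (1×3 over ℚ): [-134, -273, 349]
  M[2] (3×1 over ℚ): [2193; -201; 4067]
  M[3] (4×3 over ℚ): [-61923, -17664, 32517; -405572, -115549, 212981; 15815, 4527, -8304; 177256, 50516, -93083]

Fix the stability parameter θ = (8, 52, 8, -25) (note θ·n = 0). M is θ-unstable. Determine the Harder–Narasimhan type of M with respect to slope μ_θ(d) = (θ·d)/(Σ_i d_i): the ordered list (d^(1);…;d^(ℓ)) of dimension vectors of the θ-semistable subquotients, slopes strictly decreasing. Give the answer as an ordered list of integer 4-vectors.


Via rank(M_{q-1}∘⋯∘M_p): M ≅ I[1,1]^2, I[1,4], I[3,4]^2, I[4,4].
μ_θ-semistable layers: μ^(1)=35/3; μ^(2)=8; μ^(3)=-17/2; μ^(4)=-25

((0, 1, 1, 1); (3, 0, 0, 0); (0, 0, 2, 2); (0, 0, 0, 1))


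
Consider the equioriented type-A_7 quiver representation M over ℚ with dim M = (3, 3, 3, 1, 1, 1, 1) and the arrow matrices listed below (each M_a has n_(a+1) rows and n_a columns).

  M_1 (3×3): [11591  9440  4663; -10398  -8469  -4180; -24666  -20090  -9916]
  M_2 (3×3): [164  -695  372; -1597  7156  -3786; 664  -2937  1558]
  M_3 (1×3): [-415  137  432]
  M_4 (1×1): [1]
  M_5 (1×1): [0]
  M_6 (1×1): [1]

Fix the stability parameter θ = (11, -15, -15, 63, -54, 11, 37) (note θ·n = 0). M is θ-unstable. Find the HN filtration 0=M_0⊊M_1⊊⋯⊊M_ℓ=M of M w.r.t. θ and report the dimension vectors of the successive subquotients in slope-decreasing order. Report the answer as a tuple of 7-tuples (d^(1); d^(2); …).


Barcode: M ≅ I[1,3]^2, I[1,5], I[6,7]. HN layers by μ_θ (4 steps, strictly decreasing):
  μ^(1)=37; μ^(2)=11; μ^(3)=9/2; μ^(4)=-19/3

((0, 0, 0, 0, 0, 0, 1); (0, 0, 0, 0, 0, 1, 0); (0, 0, 0, 1, 1, 0, 0); (3, 3, 3, 0, 0, 0, 0))


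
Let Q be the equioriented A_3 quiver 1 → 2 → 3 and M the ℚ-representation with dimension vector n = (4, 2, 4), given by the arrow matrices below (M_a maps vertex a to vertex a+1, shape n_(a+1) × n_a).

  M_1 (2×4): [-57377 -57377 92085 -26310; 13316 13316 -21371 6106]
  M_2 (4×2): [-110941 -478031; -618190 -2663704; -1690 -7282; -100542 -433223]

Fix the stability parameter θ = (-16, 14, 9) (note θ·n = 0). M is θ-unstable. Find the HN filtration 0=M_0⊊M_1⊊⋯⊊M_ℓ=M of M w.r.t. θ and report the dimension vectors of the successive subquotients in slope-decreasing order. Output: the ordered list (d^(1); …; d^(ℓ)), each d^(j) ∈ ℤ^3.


Barcode: M ≅ I[1,1]^2, I[1,3]^2, I[3,3]^2. HN layers by μ_θ (3 steps, strictly decreasing):
  μ^(1)=23/2; μ^(2)=9; μ^(3)=-16

((0, 2, 2); (0, 0, 2); (4, 0, 0))


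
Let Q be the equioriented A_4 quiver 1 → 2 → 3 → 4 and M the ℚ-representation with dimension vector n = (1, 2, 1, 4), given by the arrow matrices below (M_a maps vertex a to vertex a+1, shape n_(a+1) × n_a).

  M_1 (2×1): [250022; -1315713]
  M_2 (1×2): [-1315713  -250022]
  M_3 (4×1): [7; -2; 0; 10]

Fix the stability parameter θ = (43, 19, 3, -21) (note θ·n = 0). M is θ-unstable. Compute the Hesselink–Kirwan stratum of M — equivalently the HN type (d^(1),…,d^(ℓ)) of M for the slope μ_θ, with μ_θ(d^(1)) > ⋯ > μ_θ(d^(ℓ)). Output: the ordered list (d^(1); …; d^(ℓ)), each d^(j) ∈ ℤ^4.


Via rank(M_{q-1}∘⋯∘M_p): M ≅ I[1,2], I[2,4], I[4,4]^3.
μ_θ-semistable layers: μ^(1)=31; μ^(2)=1/3; μ^(3)=-21

((1, 1, 0, 0); (0, 1, 1, 1); (0, 0, 0, 3))


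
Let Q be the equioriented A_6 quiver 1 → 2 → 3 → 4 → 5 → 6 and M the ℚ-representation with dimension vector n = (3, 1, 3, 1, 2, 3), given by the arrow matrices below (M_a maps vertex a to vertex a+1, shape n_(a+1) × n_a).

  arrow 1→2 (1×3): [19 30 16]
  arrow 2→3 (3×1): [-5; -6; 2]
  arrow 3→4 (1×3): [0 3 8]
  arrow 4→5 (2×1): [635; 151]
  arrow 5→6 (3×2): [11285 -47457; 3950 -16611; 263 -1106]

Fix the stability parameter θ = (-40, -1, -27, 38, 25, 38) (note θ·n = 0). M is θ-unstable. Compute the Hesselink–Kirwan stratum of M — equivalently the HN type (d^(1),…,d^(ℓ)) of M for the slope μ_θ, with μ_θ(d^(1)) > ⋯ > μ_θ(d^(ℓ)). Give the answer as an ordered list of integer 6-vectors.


Interval decomposition of M: I[1,1]^2, I[1,6], I[3,3]^2, I[5,6], I[6,6].
HN type (ℓ=6): μ^(1)=38; μ^(2)=63/2; μ^(3)=25; μ^(4)=-14; μ^(5)=-27; μ^(6)=-40

((0, 0, 0, 0, 0, 3); (0, 0, 0, 1, 1, 0); (0, 0, 0, 0, 1, 0); (0, 1, 1, 0, 0, 0); (0, 0, 2, 0, 0, 0); (3, 0, 0, 0, 0, 0))


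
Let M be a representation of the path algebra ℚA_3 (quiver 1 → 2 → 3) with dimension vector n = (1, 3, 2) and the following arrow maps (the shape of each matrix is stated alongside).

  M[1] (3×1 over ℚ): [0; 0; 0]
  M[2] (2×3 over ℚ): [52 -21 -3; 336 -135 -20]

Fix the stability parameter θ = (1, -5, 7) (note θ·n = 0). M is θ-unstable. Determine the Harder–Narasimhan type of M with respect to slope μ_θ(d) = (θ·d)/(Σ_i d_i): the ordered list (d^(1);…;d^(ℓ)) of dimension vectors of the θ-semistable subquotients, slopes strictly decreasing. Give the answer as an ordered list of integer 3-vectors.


Interval decomposition of M: I[1,1], I[2,2], I[2,3]^2.
HN type (ℓ=3): μ^(1)=7; μ^(2)=1; μ^(3)=-5

((0, 0, 2); (1, 0, 0); (0, 3, 0))


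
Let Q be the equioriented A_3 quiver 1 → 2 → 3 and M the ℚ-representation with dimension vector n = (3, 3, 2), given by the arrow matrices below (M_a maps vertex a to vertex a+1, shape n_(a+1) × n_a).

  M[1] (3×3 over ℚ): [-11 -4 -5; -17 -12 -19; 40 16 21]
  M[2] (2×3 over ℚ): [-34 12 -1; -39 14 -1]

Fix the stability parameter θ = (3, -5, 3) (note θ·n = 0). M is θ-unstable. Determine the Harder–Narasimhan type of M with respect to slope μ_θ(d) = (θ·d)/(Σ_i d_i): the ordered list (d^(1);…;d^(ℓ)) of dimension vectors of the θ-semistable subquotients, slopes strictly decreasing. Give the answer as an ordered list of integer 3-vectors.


Via rank(M_{q-1}∘⋯∘M_p): M ≅ I[1,1], I[1,3]^2, I[2,2].
μ_θ-semistable layers: μ^(1)=3; μ^(2)=-1; μ^(3)=-5

((1, 0, 2); (2, 2, 0); (0, 1, 0))


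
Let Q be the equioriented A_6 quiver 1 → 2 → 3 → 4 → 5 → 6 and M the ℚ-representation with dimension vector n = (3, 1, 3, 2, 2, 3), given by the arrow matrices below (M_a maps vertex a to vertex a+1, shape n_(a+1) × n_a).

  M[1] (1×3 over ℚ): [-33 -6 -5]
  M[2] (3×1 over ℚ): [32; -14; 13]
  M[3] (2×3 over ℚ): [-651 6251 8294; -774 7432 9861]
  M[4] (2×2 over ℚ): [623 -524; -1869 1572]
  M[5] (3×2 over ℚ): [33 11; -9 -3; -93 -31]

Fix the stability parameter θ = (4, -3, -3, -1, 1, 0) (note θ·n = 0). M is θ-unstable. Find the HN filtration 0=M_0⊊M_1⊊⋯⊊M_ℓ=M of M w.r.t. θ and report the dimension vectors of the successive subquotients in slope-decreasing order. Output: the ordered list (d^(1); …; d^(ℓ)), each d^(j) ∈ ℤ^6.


Barcode: M ≅ I[1,1]^2, I[1,4], I[3,3], I[3,5], I[5,6], I[6,6]^2. HN layers by μ_θ (7 steps, strictly decreasing):
  μ^(1)=4; μ^(2)=1; μ^(3)=1/2; μ^(4)=0; μ^(5)=-3/4; μ^(6)=-1; μ^(7)=-3

((2, 0, 0, 0, 0, 0); (0, 0, 0, 0, 1, 0); (0, 0, 0, 0, 1, 1); (0, 0, 0, 0, 0, 2); (1, 1, 1, 1, 0, 0); (0, 0, 0, 1, 0, 0); (0, 0, 2, 0, 0, 0))


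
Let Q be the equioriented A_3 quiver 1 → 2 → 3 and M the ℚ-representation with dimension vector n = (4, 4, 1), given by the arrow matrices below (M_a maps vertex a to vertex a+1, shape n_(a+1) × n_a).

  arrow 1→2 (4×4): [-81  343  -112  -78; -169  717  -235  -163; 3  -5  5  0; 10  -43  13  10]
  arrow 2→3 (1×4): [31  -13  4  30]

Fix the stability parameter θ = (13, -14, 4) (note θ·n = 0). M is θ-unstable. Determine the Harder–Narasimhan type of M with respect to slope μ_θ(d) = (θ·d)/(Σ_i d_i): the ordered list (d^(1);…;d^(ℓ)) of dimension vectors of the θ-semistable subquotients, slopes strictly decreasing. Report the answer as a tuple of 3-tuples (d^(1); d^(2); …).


Barcode: M ≅ I[1,2]^3, I[1,3]. HN layers by μ_θ (2 steps, strictly decreasing):
  μ^(1)=4; μ^(2)=-1/2

((0, 0, 1); (4, 4, 0))


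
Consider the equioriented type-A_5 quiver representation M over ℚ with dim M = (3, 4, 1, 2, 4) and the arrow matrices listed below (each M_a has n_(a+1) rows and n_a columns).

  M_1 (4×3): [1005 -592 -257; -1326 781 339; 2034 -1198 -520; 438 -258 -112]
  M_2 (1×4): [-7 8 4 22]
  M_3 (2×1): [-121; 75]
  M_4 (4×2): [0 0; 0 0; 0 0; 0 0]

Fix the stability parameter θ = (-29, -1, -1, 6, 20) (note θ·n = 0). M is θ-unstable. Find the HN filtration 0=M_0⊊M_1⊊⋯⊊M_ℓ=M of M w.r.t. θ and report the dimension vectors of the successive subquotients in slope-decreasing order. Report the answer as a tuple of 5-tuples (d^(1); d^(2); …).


Barcode: M ≅ I[1,1], I[1,2], I[1,4], I[2,2]^2, I[4,4], I[5,5]^4. HN layers by μ_θ (4 steps, strictly decreasing):
  μ^(1)=20; μ^(2)=6; μ^(3)=-1; μ^(4)=-29

((0, 0, 0, 0, 4); (0, 0, 0, 2, 0); (0, 4, 1, 0, 0); (3, 0, 0, 0, 0))


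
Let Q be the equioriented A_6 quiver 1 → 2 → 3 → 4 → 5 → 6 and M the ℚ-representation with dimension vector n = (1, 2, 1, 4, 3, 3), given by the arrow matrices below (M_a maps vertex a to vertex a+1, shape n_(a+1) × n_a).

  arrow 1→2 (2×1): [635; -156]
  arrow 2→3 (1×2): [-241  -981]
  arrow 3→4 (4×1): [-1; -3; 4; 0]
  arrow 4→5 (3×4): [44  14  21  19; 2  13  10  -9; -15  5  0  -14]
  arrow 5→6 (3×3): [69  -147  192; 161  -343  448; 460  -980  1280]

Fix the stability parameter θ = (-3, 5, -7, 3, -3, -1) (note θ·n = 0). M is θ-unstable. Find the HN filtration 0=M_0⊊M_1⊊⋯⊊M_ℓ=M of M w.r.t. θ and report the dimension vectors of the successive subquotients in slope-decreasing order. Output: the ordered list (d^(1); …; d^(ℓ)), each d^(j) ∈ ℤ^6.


Interval decomposition of M: I[1,6], I[2,2], I[4,4], I[4,5]^2, I[6,6]^2.
HN type (ℓ=6): μ^(1)=5; μ^(2)=3; μ^(3)=0; μ^(4)=-1/3; μ^(5)=-1; μ^(6)=-3

((0, 1, 0, 0, 0, 0); (0, 0, 0, 1, 0, 0); (0, 0, 0, 2, 2, 0); (0, 0, 0, 1, 1, 1); (0, 1, 1, 0, 0, 2); (1, 0, 0, 0, 0, 0))


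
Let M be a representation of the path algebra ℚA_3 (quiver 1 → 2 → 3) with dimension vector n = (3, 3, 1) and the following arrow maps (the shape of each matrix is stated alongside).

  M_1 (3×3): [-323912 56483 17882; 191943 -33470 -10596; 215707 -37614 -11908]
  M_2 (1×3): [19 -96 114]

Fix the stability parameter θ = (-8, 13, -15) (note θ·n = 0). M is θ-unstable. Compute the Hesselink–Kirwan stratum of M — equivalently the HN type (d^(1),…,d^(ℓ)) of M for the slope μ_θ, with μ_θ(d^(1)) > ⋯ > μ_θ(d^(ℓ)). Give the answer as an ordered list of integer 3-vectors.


Barcode: M ≅ I[1,1], I[1,2], I[1,3], I[2,2]. HN layers by μ_θ (3 steps, strictly decreasing):
  μ^(1)=13; μ^(2)=-1; μ^(3)=-8

((0, 2, 0); (0, 1, 1); (3, 0, 0))


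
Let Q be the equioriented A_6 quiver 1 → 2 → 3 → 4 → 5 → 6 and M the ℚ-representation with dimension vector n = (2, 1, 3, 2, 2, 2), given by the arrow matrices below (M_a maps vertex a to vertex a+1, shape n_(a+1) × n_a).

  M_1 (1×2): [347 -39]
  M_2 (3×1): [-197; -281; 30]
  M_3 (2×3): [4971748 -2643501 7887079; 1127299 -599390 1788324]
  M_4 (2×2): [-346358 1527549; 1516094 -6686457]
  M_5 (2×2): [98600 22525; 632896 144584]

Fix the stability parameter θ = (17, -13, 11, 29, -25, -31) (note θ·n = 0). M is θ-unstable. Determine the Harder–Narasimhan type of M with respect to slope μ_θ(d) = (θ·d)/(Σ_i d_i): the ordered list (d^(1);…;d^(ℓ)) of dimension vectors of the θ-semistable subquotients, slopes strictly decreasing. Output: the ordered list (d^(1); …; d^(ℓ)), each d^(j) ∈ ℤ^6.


Barcode: M ≅ I[1,1], I[1,6], I[3,3], I[3,4], I[5,5], I[6,6]. HN layers by μ_θ (6 steps, strictly decreasing):
  μ^(1)=29; μ^(2)=17; μ^(3)=11; μ^(4)=-2; μ^(5)=-25; μ^(6)=-31

((0, 0, 0, 1, 0, 0); (1, 0, 0, 0, 0, 0); (0, 0, 2, 0, 0, 0); (1, 1, 1, 1, 1, 1); (0, 0, 0, 0, 1, 0); (0, 0, 0, 0, 0, 1))


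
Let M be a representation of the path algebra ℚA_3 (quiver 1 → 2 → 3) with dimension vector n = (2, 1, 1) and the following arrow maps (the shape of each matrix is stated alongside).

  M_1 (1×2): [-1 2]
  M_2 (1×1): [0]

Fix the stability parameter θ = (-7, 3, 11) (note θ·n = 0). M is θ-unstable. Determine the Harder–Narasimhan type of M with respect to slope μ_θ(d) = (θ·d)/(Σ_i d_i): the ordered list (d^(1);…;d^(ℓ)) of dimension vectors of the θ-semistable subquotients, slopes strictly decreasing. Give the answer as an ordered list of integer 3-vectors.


Via rank(M_{q-1}∘⋯∘M_p): M ≅ I[1,1], I[1,2], I[3,3].
μ_θ-semistable layers: μ^(1)=11; μ^(2)=3; μ^(3)=-7

((0, 0, 1); (0, 1, 0); (2, 0, 0))


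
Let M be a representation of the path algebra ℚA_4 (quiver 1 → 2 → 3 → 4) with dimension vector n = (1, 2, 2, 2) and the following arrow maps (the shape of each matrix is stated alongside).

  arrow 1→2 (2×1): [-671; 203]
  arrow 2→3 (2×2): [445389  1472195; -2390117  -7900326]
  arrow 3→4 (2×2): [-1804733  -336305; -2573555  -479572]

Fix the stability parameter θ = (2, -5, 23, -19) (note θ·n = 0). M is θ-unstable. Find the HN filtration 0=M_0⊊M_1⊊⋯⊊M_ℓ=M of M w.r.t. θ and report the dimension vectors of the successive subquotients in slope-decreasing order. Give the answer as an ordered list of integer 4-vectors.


Barcode: M ≅ I[1,4], I[2,4]. HN layers by μ_θ (3 steps, strictly decreasing):
  μ^(1)=2; μ^(2)=-3/2; μ^(3)=-5

((0, 0, 2, 2); (1, 1, 0, 0); (0, 1, 0, 0))


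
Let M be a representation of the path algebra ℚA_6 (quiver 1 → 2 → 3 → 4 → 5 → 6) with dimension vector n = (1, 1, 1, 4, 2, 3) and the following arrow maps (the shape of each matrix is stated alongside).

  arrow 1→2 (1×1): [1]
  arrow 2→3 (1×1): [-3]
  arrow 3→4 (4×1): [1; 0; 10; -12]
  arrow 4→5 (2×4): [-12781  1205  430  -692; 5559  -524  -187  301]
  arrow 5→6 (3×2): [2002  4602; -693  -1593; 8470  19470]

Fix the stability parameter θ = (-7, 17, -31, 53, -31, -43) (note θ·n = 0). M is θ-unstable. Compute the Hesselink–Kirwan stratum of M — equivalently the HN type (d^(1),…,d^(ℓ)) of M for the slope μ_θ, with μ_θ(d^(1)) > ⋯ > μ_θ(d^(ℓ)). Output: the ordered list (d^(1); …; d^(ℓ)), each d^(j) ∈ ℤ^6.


Via rank(M_{q-1}∘⋯∘M_p): M ≅ I[1,5], I[4,4]^2, I[4,6], I[6,6]^2.
μ_θ-semistable layers: μ^(1)=53; μ^(2)=11; μ^(3)=-7; μ^(4)=-43

((0, 0, 0, 2, 0, 0); (0, 0, 0, 1, 1, 0); (1, 1, 1, 1, 1, 1); (0, 0, 0, 0, 0, 2))


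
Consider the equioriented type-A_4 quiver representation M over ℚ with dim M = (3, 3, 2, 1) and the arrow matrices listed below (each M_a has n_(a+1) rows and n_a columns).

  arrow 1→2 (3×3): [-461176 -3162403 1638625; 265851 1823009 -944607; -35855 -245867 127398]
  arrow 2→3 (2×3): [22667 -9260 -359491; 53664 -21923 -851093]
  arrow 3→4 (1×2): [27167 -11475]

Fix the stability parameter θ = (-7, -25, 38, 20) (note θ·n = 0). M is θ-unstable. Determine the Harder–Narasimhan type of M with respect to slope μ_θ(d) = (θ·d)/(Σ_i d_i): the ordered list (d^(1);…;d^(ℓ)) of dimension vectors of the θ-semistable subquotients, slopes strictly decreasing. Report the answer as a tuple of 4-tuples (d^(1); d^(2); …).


Barcode: M ≅ I[1,2], I[1,3], I[1,4]. HN layers by μ_θ (3 steps, strictly decreasing):
  μ^(1)=38; μ^(2)=29; μ^(3)=-16

((0, 0, 1, 0); (0, 0, 1, 1); (3, 3, 0, 0))


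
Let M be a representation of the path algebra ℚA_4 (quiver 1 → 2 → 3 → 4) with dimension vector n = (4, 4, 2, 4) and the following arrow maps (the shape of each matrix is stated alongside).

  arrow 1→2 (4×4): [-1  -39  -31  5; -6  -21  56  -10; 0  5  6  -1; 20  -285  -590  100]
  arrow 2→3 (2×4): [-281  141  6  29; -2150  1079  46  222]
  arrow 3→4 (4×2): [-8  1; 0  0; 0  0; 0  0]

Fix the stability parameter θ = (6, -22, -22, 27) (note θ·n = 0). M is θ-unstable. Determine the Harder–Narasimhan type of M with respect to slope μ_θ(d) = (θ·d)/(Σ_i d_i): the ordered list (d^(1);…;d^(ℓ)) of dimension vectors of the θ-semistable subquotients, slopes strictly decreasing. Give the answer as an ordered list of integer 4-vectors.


Interval decomposition of M: I[1,1], I[1,2], I[1,3], I[1,4], I[2,2], I[4,4]^3.
HN type (ℓ=5): μ^(1)=27; μ^(2)=6; μ^(3)=-8; μ^(4)=-38/3; μ^(5)=-22

((0, 0, 0, 4); (1, 0, 0, 0); (1, 1, 0, 0); (2, 2, 2, 0); (0, 1, 0, 0))


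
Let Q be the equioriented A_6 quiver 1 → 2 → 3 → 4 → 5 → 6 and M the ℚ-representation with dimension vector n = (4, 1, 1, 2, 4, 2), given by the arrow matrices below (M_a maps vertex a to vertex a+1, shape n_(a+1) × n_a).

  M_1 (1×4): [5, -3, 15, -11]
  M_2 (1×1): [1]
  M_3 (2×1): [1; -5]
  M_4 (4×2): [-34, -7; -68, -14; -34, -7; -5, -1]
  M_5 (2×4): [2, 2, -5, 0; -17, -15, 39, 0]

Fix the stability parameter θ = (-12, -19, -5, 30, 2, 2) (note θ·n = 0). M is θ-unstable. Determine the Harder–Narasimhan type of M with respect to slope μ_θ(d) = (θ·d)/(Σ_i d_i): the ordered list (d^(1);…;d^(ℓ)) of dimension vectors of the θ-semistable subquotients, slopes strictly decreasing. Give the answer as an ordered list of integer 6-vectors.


Interval decomposition of M: I[1,1]^3, I[1,6], I[4,5], I[5,5], I[5,6].
HN type (ℓ=6): μ^(1)=16; μ^(2)=34/3; μ^(3)=2; μ^(4)=-5; μ^(5)=-12; μ^(6)=-31/2

((0, 0, 0, 1, 1, 0); (0, 0, 0, 1, 1, 1); (0, 0, 0, 0, 2, 1); (0, 0, 1, 0, 0, 0); (3, 0, 0, 0, 0, 0); (1, 1, 0, 0, 0, 0))


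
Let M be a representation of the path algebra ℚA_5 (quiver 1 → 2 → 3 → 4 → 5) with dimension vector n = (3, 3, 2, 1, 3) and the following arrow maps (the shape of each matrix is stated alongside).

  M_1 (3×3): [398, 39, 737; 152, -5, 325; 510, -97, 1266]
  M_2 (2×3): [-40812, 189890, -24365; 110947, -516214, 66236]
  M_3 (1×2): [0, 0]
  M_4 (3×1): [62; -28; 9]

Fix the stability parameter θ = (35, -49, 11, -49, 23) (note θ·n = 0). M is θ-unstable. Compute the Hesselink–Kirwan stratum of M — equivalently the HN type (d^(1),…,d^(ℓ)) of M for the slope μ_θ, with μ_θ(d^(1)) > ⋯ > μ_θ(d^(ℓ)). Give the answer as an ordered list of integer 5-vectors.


Via rank(M_{q-1}∘⋯∘M_p): M ≅ I[1,2], I[1,3]^2, I[4,5], I[5,5]^2.
μ_θ-semistable layers: μ^(1)=23; μ^(2)=11; μ^(3)=-7; μ^(4)=-49

((0, 0, 0, 0, 3); (0, 0, 2, 0, 0); (3, 3, 0, 0, 0); (0, 0, 0, 1, 0))


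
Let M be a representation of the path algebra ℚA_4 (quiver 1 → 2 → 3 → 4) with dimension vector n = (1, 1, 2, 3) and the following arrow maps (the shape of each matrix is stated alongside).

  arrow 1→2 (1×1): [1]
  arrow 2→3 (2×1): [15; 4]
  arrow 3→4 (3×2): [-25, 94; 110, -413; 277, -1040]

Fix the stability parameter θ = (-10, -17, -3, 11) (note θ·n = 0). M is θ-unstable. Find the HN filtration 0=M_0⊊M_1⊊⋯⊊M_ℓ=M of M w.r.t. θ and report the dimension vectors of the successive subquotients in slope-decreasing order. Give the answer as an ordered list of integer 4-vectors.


Interval decomposition of M: I[1,4], I[3,4], I[4,4].
HN type (ℓ=3): μ^(1)=11; μ^(2)=-3; μ^(3)=-27/2

((0, 0, 0, 3); (0, 0, 2, 0); (1, 1, 0, 0))


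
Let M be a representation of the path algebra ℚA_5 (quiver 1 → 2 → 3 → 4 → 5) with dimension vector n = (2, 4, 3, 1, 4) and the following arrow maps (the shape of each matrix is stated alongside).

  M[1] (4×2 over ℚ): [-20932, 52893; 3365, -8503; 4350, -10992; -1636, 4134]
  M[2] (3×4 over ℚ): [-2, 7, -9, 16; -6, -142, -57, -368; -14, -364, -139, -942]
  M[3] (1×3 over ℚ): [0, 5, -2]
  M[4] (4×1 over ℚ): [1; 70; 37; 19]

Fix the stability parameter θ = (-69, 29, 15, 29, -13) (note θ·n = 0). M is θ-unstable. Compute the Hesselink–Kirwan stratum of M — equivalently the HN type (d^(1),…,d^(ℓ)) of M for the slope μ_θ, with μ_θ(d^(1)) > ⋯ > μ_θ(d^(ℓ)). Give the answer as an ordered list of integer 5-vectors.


Interval decomposition of M: I[1,2], I[1,3], I[2,3], I[2,5], I[5,5]^3.
HN type (ℓ=5): μ^(1)=29; μ^(2)=22; μ^(3)=15; μ^(4)=-13; μ^(5)=-69

((0, 1, 0, 0, 0); (0, 2, 2, 0, 0); (0, 1, 1, 1, 1); (0, 0, 0, 0, 3); (2, 0, 0, 0, 0))


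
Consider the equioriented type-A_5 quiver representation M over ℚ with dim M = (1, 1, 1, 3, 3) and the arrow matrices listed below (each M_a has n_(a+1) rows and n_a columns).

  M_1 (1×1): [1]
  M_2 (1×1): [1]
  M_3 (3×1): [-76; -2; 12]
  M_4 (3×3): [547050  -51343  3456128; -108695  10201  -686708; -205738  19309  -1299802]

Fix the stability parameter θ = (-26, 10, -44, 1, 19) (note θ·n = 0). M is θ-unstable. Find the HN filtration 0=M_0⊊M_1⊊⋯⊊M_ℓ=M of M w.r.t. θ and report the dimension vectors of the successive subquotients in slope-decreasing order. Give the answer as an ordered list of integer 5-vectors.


Barcode: M ≅ I[1,5], I[4,5]^2. HN layers by μ_θ (4 steps, strictly decreasing):
  μ^(1)=19; μ^(2)=1; μ^(3)=-17; μ^(4)=-26

((0, 0, 0, 0, 3); (0, 0, 0, 3, 0); (0, 1, 1, 0, 0); (1, 0, 0, 0, 0))


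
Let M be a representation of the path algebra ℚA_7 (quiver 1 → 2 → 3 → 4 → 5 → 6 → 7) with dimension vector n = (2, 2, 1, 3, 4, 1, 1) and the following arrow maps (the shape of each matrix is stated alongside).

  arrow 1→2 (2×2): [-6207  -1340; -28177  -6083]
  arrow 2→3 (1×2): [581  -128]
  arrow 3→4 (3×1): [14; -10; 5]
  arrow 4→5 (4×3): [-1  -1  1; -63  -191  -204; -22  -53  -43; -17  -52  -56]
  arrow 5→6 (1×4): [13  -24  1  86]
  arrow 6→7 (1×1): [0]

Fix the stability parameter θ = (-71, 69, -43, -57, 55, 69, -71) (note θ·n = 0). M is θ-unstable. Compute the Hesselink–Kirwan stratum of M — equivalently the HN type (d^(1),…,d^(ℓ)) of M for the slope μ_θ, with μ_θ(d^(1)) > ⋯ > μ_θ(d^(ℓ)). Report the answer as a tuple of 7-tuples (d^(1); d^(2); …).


Interval decomposition of M: I[1,2], I[1,5], I[4,5], I[4,6], I[5,5], I[7,7].
HN type (ℓ=5): μ^(1)=69; μ^(2)=55; μ^(3)=-31/3; μ^(4)=-57; μ^(5)=-71

((0, 1, 0, 0, 0, 1, 0); (0, 0, 0, 0, 4, 0, 0); (0, 1, 1, 1, 0, 0, 0); (0, 0, 0, 2, 0, 0, 0); (2, 0, 0, 0, 0, 0, 1))


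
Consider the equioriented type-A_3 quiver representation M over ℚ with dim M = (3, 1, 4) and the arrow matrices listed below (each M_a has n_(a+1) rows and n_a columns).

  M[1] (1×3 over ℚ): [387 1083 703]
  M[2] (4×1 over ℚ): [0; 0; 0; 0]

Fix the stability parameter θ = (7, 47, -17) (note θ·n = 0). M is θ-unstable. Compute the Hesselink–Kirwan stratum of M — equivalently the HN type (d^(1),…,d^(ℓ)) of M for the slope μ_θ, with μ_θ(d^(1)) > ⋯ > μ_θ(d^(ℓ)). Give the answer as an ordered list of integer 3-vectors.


Barcode: M ≅ I[1,1]^2, I[1,2], I[3,3]^4. HN layers by μ_θ (3 steps, strictly decreasing):
  μ^(1)=47; μ^(2)=7; μ^(3)=-17

((0, 1, 0); (3, 0, 0); (0, 0, 4))


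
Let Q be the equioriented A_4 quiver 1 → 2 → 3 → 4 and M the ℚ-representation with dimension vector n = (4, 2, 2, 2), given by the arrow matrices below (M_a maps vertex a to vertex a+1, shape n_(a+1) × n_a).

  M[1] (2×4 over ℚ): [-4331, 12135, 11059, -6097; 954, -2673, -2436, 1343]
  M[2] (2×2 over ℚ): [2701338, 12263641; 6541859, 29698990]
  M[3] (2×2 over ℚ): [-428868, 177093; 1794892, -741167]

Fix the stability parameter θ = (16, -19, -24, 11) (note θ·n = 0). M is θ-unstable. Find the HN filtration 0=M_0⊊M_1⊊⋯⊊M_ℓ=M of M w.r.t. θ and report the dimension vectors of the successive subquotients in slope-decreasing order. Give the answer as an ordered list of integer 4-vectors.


Via rank(M_{q-1}∘⋯∘M_p): M ≅ I[1,1]^2, I[1,3], I[1,4], I[4,4].
μ_θ-semistable layers: μ^(1)=16; μ^(2)=11; μ^(3)=-9

((2, 0, 0, 0); (0, 0, 0, 2); (2, 2, 2, 0))


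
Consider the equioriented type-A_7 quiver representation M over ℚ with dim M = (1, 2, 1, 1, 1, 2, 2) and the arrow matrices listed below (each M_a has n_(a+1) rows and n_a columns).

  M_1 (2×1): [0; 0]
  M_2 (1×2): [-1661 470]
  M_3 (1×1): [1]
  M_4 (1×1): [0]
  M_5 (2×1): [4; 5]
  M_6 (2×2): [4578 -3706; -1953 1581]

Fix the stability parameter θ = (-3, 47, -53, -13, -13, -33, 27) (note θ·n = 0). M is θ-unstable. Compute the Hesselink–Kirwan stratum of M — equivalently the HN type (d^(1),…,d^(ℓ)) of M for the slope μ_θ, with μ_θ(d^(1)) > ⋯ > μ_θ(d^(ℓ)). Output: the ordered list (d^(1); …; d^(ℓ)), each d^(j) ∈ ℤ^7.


Via rank(M_{q-1}∘⋯∘M_p): M ≅ I[1,1], I[2,2], I[2,4], I[5,7], I[6,6], I[7,7].
μ_θ-semistable layers: μ^(1)=47; μ^(2)=27; μ^(3)=-3; μ^(4)=-19/3; μ^(5)=-23; μ^(6)=-33

((0, 1, 0, 0, 0, 0, 0); (0, 0, 0, 0, 0, 0, 2); (1, 0, 0, 0, 0, 0, 0); (0, 1, 1, 1, 0, 0, 0); (0, 0, 0, 0, 1, 1, 0); (0, 0, 0, 0, 0, 1, 0))


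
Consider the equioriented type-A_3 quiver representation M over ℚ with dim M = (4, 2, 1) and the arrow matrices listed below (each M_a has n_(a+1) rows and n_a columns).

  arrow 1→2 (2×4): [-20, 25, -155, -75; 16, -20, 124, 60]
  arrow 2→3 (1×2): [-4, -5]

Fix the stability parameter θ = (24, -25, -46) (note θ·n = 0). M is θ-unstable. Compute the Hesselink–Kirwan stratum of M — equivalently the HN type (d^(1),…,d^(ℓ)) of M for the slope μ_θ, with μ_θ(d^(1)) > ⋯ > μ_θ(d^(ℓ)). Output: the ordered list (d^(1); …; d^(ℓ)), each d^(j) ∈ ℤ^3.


Via rank(M_{q-1}∘⋯∘M_p): M ≅ I[1,1]^3, I[1,2], I[2,3].
μ_θ-semistable layers: μ^(1)=24; μ^(2)=-1/2; μ^(3)=-71/2

((3, 0, 0); (1, 1, 0); (0, 1, 1))


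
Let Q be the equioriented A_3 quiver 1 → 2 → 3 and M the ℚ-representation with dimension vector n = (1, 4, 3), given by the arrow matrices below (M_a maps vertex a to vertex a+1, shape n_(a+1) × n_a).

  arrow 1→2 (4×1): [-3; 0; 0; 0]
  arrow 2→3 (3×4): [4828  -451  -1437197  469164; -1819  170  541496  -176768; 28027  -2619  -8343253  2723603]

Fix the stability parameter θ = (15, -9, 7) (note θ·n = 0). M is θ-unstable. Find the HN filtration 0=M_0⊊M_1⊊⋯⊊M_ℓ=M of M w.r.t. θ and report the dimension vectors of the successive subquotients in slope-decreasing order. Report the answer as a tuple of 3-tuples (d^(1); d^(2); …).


Via rank(M_{q-1}∘⋯∘M_p): M ≅ I[1,3], I[2,2], I[2,3]^2.
μ_θ-semistable layers: μ^(1)=7; μ^(2)=3; μ^(3)=-9

((0, 0, 3); (1, 1, 0); (0, 3, 0))


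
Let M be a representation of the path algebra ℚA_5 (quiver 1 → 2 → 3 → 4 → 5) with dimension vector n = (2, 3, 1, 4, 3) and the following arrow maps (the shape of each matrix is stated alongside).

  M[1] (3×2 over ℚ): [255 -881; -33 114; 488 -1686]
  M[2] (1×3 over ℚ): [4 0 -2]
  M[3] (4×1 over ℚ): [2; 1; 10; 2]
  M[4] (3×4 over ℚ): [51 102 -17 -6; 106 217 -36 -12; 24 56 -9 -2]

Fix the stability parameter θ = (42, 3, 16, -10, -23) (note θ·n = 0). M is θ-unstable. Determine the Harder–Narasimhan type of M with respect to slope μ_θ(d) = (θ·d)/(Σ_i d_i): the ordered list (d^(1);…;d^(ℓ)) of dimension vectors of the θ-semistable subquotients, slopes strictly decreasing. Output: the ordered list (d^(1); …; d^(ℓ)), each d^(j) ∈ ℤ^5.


Interval decomposition of M: I[1,2], I[1,5], I[2,2], I[4,4], I[4,5]^2.
HN type (ℓ=5): μ^(1)=45/2; μ^(2)=28/5; μ^(3)=3; μ^(4)=-10; μ^(5)=-33/2

((1, 1, 0, 0, 0); (1, 1, 1, 1, 1); (0, 1, 0, 0, 0); (0, 0, 0, 1, 0); (0, 0, 0, 2, 2))


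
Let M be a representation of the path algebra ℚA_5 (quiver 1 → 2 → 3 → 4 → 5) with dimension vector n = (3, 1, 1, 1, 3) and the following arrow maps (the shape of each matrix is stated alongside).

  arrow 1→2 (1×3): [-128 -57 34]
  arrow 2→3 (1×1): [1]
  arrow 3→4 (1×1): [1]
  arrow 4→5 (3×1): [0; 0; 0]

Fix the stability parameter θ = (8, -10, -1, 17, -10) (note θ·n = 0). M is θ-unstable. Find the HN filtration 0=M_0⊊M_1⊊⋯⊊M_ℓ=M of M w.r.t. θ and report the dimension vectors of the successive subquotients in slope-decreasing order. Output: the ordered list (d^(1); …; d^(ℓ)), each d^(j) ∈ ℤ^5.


Barcode: M ≅ I[1,1]^2, I[1,4], I[5,5]^3. HN layers by μ_θ (4 steps, strictly decreasing):
  μ^(1)=17; μ^(2)=8; μ^(3)=-1; μ^(4)=-10

((0, 0, 0, 1, 0); (2, 0, 0, 0, 0); (1, 1, 1, 0, 0); (0, 0, 0, 0, 3))


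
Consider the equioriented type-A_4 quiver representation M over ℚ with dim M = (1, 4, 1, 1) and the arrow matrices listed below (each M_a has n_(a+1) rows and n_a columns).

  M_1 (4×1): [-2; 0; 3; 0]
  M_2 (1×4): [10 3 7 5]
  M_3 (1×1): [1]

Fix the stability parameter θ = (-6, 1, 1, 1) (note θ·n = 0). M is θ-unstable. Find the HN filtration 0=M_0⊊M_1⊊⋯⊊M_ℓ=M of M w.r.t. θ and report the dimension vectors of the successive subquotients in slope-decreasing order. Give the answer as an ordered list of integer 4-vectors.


Barcode: M ≅ I[1,4], I[2,2]^3. HN layers by μ_θ (2 steps, strictly decreasing):
  μ^(1)=1; μ^(2)=-6

((0, 4, 1, 1); (1, 0, 0, 0))


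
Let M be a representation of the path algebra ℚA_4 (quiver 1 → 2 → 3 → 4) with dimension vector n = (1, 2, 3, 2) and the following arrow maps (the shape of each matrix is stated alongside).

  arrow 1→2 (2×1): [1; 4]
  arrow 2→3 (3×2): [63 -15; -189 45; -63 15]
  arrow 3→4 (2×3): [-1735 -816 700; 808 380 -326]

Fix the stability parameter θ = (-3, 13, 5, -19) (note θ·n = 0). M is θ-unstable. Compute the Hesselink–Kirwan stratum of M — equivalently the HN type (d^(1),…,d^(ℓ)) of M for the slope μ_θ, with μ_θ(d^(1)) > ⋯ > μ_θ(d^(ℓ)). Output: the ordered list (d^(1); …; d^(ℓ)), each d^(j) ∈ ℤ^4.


Interval decomposition of M: I[1,4], I[2,2], I[3,3], I[3,4].
HN type (ℓ=5): μ^(1)=13; μ^(2)=5; μ^(3)=-1/3; μ^(4)=-3; μ^(5)=-7

((0, 1, 0, 0); (0, 0, 1, 0); (0, 1, 1, 1); (1, 0, 0, 0); (0, 0, 1, 1))


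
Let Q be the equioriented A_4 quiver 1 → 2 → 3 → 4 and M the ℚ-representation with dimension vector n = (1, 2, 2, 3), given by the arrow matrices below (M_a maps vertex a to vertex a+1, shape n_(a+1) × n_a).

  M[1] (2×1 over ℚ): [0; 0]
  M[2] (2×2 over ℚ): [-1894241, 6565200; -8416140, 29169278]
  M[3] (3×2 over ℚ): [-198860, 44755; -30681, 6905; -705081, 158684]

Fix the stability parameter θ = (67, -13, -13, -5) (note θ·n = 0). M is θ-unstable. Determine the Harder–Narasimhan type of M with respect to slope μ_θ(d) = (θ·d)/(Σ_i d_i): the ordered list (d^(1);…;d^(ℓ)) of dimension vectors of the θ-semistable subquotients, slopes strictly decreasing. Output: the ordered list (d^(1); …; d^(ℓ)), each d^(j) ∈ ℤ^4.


Via rank(M_{q-1}∘⋯∘M_p): M ≅ I[1,1], I[2,4]^2, I[4,4].
μ_θ-semistable layers: μ^(1)=67; μ^(2)=-5; μ^(3)=-13

((1, 0, 0, 0); (0, 0, 0, 3); (0, 2, 2, 0))


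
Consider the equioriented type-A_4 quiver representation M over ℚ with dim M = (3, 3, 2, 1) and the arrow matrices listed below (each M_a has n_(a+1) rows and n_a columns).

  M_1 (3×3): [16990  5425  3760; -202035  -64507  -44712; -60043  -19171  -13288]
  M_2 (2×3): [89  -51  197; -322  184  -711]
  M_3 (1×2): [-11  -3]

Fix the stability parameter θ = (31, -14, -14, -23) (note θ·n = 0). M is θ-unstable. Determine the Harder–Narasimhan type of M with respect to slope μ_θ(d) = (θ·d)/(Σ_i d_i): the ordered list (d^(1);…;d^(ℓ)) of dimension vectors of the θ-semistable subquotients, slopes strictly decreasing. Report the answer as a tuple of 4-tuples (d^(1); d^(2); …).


Interval decomposition of M: I[1,1], I[1,3], I[1,4], I[2,2].
HN type (ℓ=4): μ^(1)=31; μ^(2)=1; μ^(3)=-5; μ^(4)=-14

((1, 0, 0, 0); (1, 1, 1, 0); (1, 1, 1, 1); (0, 1, 0, 0))


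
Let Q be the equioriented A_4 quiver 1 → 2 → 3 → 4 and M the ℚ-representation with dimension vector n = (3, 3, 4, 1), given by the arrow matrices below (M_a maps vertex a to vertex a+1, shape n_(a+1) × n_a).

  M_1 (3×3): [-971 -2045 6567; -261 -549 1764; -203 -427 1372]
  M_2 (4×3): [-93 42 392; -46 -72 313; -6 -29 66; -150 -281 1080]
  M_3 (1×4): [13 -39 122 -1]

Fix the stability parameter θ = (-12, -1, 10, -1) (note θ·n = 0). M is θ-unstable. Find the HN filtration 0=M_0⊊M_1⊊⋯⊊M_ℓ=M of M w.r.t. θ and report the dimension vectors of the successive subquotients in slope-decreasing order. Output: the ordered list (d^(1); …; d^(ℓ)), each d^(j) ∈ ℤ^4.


Barcode: M ≅ I[1,1], I[1,3], I[1,4], I[2,3], I[3,3]. HN layers by μ_θ (4 steps, strictly decreasing):
  μ^(1)=10; μ^(2)=9/2; μ^(3)=-1; μ^(4)=-12

((0, 0, 3, 0); (0, 0, 1, 1); (0, 3, 0, 0); (3, 0, 0, 0))


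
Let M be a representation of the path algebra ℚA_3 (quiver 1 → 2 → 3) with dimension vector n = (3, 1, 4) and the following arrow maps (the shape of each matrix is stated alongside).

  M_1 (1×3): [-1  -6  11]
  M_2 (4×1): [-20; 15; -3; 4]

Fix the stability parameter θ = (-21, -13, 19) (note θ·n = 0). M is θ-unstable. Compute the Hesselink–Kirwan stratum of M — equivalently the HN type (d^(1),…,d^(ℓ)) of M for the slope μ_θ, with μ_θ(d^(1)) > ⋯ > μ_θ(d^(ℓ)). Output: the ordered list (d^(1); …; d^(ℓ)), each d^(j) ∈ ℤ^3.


Barcode: M ≅ I[1,1]^2, I[1,3], I[3,3]^3. HN layers by μ_θ (3 steps, strictly decreasing):
  μ^(1)=19; μ^(2)=-13; μ^(3)=-21

((0, 0, 4); (0, 1, 0); (3, 0, 0))


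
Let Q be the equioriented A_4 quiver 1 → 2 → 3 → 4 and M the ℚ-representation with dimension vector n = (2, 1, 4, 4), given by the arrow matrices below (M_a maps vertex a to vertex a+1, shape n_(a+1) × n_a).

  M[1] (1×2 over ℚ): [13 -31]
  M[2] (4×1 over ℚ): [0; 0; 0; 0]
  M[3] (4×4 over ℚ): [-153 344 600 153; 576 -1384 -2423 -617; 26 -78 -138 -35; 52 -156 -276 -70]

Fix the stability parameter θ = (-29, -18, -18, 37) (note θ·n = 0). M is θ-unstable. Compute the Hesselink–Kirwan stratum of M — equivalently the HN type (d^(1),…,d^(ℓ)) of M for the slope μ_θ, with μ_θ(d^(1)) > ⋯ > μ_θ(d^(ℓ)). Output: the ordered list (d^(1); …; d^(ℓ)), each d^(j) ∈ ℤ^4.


Barcode: M ≅ I[1,1], I[1,2], I[3,3], I[3,4]^3, I[4,4]. HN layers by μ_θ (3 steps, strictly decreasing):
  μ^(1)=37; μ^(2)=-18; μ^(3)=-29

((0, 0, 0, 4); (0, 1, 4, 0); (2, 0, 0, 0))


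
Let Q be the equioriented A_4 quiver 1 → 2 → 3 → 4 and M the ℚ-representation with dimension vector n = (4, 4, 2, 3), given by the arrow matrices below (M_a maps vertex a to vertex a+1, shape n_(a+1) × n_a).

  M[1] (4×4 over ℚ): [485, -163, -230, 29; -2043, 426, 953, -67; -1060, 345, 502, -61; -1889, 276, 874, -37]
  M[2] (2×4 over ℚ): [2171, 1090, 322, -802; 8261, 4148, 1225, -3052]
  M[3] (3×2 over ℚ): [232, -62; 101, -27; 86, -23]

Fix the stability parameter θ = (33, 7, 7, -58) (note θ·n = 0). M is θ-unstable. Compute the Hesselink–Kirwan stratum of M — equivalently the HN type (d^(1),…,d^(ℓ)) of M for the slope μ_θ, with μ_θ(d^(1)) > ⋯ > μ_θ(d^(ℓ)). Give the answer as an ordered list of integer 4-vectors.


Barcode: M ≅ I[1,2]^2, I[1,4]^2, I[4,4]. HN layers by μ_θ (3 steps, strictly decreasing):
  μ^(1)=20; μ^(2)=-11/4; μ^(3)=-58

((2, 2, 0, 0); (2, 2, 2, 2); (0, 0, 0, 1))


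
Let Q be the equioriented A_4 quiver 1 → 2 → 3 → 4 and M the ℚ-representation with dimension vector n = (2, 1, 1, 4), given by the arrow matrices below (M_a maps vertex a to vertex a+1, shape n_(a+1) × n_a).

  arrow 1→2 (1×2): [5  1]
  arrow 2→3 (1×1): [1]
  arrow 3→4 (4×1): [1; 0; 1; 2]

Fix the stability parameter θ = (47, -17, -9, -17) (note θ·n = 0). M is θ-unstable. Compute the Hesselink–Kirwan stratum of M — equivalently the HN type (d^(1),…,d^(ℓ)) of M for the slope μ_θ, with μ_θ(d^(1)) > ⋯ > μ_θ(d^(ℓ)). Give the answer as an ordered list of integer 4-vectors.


Interval decomposition of M: I[1,1], I[1,4], I[4,4]^3.
HN type (ℓ=3): μ^(1)=47; μ^(2)=1; μ^(3)=-17

((1, 0, 0, 0); (1, 1, 1, 1); (0, 0, 0, 3))


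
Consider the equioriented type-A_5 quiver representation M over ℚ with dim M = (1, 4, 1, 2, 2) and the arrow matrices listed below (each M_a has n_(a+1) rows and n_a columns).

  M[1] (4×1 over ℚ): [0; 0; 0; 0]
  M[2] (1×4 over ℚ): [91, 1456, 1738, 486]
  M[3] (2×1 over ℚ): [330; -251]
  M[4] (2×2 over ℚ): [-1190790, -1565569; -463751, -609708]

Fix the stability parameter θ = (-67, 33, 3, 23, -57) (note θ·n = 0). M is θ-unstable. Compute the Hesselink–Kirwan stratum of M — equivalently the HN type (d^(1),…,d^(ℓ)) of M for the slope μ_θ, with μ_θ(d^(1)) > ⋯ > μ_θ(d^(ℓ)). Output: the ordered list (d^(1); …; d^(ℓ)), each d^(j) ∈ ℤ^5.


Barcode: M ≅ I[1,1], I[2,2]^3, I[2,5], I[4,5]. HN layers by μ_θ (4 steps, strictly decreasing):
  μ^(1)=33; μ^(2)=1/2; μ^(3)=-17; μ^(4)=-67

((0, 3, 0, 0, 0); (0, 1, 1, 1, 1); (0, 0, 0, 1, 1); (1, 0, 0, 0, 0))


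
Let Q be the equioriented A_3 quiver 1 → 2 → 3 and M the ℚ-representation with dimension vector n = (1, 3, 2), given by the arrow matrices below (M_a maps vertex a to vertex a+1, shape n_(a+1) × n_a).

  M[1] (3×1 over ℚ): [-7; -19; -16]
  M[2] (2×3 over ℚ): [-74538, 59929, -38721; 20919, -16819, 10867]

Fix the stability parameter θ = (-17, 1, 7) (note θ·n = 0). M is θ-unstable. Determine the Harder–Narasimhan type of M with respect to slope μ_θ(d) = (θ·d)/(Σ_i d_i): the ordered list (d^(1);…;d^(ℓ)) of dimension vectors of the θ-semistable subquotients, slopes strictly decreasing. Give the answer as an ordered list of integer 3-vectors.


Interval decomposition of M: I[1,3], I[2,2], I[2,3].
HN type (ℓ=3): μ^(1)=7; μ^(2)=1; μ^(3)=-17

((0, 0, 2); (0, 3, 0); (1, 0, 0))


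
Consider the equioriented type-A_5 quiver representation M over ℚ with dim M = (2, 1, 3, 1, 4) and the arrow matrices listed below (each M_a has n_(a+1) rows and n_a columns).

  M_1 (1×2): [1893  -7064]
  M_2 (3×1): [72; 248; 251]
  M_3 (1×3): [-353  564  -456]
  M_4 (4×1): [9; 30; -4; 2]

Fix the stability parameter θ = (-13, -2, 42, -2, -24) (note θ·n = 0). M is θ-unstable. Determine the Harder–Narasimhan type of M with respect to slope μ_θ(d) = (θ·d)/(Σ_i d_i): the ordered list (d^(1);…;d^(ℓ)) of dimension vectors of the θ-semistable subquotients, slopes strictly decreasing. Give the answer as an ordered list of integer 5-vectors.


Interval decomposition of M: I[1,1], I[1,3], I[3,3], I[3,5], I[5,5]^3.
HN type (ℓ=5): μ^(1)=42; μ^(2)=16/3; μ^(3)=-2; μ^(4)=-13; μ^(5)=-24

((0, 0, 2, 0, 0); (0, 0, 1, 1, 1); (0, 1, 0, 0, 0); (2, 0, 0, 0, 0); (0, 0, 0, 0, 3))


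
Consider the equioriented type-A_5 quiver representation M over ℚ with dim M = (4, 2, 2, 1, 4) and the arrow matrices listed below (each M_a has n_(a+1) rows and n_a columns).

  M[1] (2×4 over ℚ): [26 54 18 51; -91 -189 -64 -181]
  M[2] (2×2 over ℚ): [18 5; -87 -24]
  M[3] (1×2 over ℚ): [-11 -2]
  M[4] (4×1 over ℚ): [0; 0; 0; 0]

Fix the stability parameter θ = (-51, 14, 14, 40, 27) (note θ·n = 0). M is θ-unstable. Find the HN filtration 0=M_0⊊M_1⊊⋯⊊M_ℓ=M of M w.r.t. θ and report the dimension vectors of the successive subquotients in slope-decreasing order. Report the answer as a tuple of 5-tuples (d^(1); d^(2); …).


Barcode: M ≅ I[1,1]^2, I[1,3], I[1,4], I[5,5]^4. HN layers by μ_θ (4 steps, strictly decreasing):
  μ^(1)=40; μ^(2)=27; μ^(3)=14; μ^(4)=-51

((0, 0, 0, 1, 0); (0, 0, 0, 0, 4); (0, 2, 2, 0, 0); (4, 0, 0, 0, 0))


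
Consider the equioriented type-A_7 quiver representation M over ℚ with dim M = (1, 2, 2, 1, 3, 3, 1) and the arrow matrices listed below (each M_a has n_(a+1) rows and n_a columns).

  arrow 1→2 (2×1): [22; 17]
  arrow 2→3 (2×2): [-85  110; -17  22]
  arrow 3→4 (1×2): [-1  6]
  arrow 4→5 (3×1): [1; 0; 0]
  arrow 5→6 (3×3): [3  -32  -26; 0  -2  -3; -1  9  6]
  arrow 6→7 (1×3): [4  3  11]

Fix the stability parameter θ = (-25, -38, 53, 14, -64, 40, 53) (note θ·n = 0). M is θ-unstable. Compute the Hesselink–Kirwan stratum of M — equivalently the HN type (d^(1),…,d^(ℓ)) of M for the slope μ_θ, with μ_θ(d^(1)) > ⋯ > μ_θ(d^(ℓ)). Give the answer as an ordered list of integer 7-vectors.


Via rank(M_{q-1}∘⋯∘M_p): M ≅ I[1,2], I[2,7], I[3,3], I[5,6]^2.
μ_θ-semistable layers: μ^(1)=53; μ^(2)=40; μ^(3)=1; μ^(4)=-63/2; μ^(5)=-38; μ^(6)=-64

((0, 0, 1, 0, 0, 0, 1); (0, 0, 0, 0, 0, 3, 0); (0, 0, 1, 1, 1, 0, 0); (1, 1, 0, 0, 0, 0, 0); (0, 1, 0, 0, 0, 0, 0); (0, 0, 0, 0, 2, 0, 0))
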